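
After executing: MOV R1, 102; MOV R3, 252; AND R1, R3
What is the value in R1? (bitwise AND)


Register state trace:
  MOV R1, 102  → R1 = 102 (0b01100110)
  MOV R3, 252  → R3 = 252 (0b11111100)
  AND R1, R3  → R1 = 102 AND 252 = 100 (0b01100100)
Final: R1 = 100

100


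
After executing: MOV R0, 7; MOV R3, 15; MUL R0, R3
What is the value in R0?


Register state trace:
  MOV R0, 7  → R0 = 7
  MOV R3, 15  → R3 = 15
  MUL R0, R3  → R0 = 7 * 15 = 105
Final: R0 = 105

105


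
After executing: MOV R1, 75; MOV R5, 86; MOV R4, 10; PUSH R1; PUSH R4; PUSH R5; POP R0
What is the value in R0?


Stack trace (top is rightmost):
  MOV R1, 75  → R1 = 75
  MOV R5, 86  → R5 = 86
  MOV R4, 10  → R4 = 10
  PUSH R1  → stack: [75]
  PUSH R4  → stack: [75, 10]
  PUSH R5  → stack: [75, 10, 86]
  POP R0  → R0 = 86, stack: [75, 10]
Final: R0 = 86

86


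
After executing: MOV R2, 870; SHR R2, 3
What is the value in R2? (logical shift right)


Register state trace:
  MOV R2, 870  → R2 = 870
  SHR R2, 3  → R2 = 870 >> 3 = 870 // 2^3 = 108
Final: R2 = 108

108


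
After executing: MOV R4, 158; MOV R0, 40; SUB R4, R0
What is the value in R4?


Register state trace:
  MOV R4, 158  → R4 = 158
  MOV R0, 40  → R0 = 40
  SUB R4, R0  → R4 = 158 - 40 = 118
Final: R4 = 118

118


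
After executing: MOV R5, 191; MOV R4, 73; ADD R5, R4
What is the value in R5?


Register state trace:
  MOV R5, 191  → R5 = 191
  MOV R4, 73  → R4 = 73
  ADD R5, R4  → R5 = 191 + 73 = 264
Final: R5 = 264

264


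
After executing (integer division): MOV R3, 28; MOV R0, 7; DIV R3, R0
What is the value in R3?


Register state trace:
  MOV R3, 28  → R3 = 28
  MOV R0, 7  → R0 = 7
  DIV R3, R0  → R3 = 28 // 7 = 4
Final: R3 = 4

4


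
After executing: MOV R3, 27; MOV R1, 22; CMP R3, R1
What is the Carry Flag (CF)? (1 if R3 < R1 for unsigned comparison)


Register state trace:
  MOV R3, 27  → R3 = 27
  MOV R1, 22  → R1 = 22
  CMP R3, R1  → unsigned 27 - 22: no borrow
  27 >= 22, so CF = 0
CF = 0

0


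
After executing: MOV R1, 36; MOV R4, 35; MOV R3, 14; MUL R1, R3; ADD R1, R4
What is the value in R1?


Register state trace:
  MOV R1, 36  → R1 = 36
  MOV R4, 35  → R4 = 35
  MOV R3, 14  → R3 = 14
  MUL R1, R3  → R1 = 36 * 14 = 504
  ADD R1, R4  → R1 = 504 + 35 = 539
Final: R1 = 539

539


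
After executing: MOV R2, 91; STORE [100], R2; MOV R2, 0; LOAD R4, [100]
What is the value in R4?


Register and memory trace:
  MOV R2, 91  → R2 = 91
  STORE [100], R2  → mem[100] = 91
  MOV R2, 0  → R2 = 0
  LOAD R4, [100]  → R4 = mem[100] = 91
Final: R4 = 91

91


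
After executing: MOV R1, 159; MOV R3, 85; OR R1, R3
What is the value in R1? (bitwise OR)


Register state trace:
  MOV R1, 159  → R1 = 159 (0b10011111)
  MOV R3, 85  → R3 = 85 (0b01010101)
  OR R1, R3   → R1 = 159 OR 85 = 223 (0b11011111)
Final: R1 = 223

223


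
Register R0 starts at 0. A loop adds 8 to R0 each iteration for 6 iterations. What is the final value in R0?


Starting value: R0 = 0
  Iter 1: R0 = 0 + 8 = 8
  Iter 2: R0 = 8 + 8 = 16
  Iter 3: R0 = 16 + 8 = 24
  Iter 4: R0 = 24 + 8 = 32
  Iter 5: R0 = 32 + 8 = 40
  Iter 6: R0 = 40 + 8 = 48
Final: R0 = 48

48


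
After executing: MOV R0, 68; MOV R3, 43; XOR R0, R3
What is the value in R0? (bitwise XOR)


Register state trace:
  MOV R0, 68  → R0 = 68 (0b01000100)
  MOV R3, 43  → R3 = 43 (0b00101011)
  XOR R0, R3  → R0 = 68 XOR 43 = 111 (0b01101111)
Final: R0 = 111

111


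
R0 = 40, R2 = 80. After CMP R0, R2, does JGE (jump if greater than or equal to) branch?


Trace:
  R0 = 40, R2 = 80
  CMP R0, R2  → compares 40 vs 80
  JGE checks: is 40 greater than or equal to 80?
  40 < 80, so condition is false
Branch taken: No

No


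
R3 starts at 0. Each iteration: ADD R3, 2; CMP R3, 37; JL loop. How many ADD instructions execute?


Loop trace (R3 starts at 0, target 37, step 2):
  ADD #1: R3 = 0 + 2 = 2  → 2 < 37, loop
  ADD #2: R3 = 2 + 2 = 4  → 4 < 37, loop
  ADD #3: R3 = 4 + 2 = 6  → 6 < 37, loop
  ADD #4: R3 = 6 + 2 = 8  → 8 < 37, loop
  ADD #5: R3 = 8 + 2 = 10  → 10 < 37, loop
  ADD #6: R3 = 10 + 2 = 12  → 12 < 37, loop
  ADD #7: R3 = 12 + 2 = 14  → 14 < 37, loop
  ADD #8: R3 = 14 + 2 = 16  → 16 < 37, loop
  ADD #9: R3 = 16 + 2 = 18  → 18 < 37, loop
  ADD #10: R3 = 18 + 2 = 20  → 20 < 37, loop
  ADD #11: R3 = 20 + 2 = 22  → 22 < 37, loop
  ADD #12: R3 = 22 + 2 = 24  → 24 < 37, loop
  ADD #13: R3 = 24 + 2 = 26  → 26 < 37, loop
  ADD #14: R3 = 26 + 2 = 28  → 28 < 37, loop
  ADD #15: R3 = 28 + 2 = 30  → 30 < 37, loop
  ADD #16: R3 = 30 + 2 = 32  → 32 < 37, loop
  ADD #17: R3 = 32 + 2 = 34  → 34 < 37, loop
  ADD #18: R3 = 34 + 2 = 36  → 36 < 37, loop
  ADD #19: R3 = 36 + 2 = 38  → 38 >= 37, exit
Total ADD instructions: 19

19


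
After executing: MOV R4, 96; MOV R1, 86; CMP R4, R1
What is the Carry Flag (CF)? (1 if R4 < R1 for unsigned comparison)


Register state trace:
  MOV R4, 96  → R4 = 96
  MOV R1, 86  → R1 = 86
  CMP R4, R1  → unsigned 96 - 86: no borrow
  96 >= 86, so CF = 0
CF = 0

0


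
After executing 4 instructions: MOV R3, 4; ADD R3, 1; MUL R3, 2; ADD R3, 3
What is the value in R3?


Register state trace:
  MOV R3, 4  → R3 = 4
  ADD R3, 1  → R3 = 4 + 1 = 5
  MUL R3, 2  → R3 = 5 * 2 = 10
  ADD R3, 3  → R3 = 10 + 3 = 13
Final: R3 = 13

13


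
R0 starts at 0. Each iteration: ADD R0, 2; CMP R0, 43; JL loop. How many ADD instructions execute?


Loop trace (R0 starts at 0, target 43, step 2):
  ADD #1: R0 = 0 + 2 = 2  → 2 < 43, loop
  ADD #2: R0 = 2 + 2 = 4  → 4 < 43, loop
  ADD #3: R0 = 4 + 2 = 6  → 6 < 43, loop
  ADD #4: R0 = 6 + 2 = 8  → 8 < 43, loop
  ADD #5: R0 = 8 + 2 = 10  → 10 < 43, loop
  ADD #6: R0 = 10 + 2 = 12  → 12 < 43, loop
  ADD #7: R0 = 12 + 2 = 14  → 14 < 43, loop
  ADD #8: R0 = 14 + 2 = 16  → 16 < 43, loop
  ADD #9: R0 = 16 + 2 = 18  → 18 < 43, loop
  ADD #10: R0 = 18 + 2 = 20  → 20 < 43, loop
  ADD #11: R0 = 20 + 2 = 22  → 22 < 43, loop
  ADD #12: R0 = 22 + 2 = 24  → 24 < 43, loop
  ADD #13: R0 = 24 + 2 = 26  → 26 < 43, loop
  ADD #14: R0 = 26 + 2 = 28  → 28 < 43, loop
  ADD #15: R0 = 28 + 2 = 30  → 30 < 43, loop
  ADD #16: R0 = 30 + 2 = 32  → 32 < 43, loop
  ADD #17: R0 = 32 + 2 = 34  → 34 < 43, loop
  ADD #18: R0 = 34 + 2 = 36  → 36 < 43, loop
  ADD #19: R0 = 36 + 2 = 38  → 38 < 43, loop
  ADD #20: R0 = 38 + 2 = 40  → 40 < 43, loop
  ADD #21: R0 = 40 + 2 = 42  → 42 < 43, loop
  ADD #22: R0 = 42 + 2 = 44  → 44 >= 43, exit
Total ADD instructions: 22

22


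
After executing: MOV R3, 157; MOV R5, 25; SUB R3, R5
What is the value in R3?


Register state trace:
  MOV R3, 157  → R3 = 157
  MOV R5, 25  → R5 = 25
  SUB R3, R5  → R3 = 157 - 25 = 132
Final: R3 = 132

132


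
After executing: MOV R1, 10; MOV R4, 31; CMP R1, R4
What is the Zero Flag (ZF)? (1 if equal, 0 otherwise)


Register state trace:
  MOV R1, 10  → R1 = 10
  MOV R4, 31  → R4 = 31
  CMP R1, R4  → computes 10 - 31 = -21
  Result is nonzero, so values are not equal
ZF = 0

0


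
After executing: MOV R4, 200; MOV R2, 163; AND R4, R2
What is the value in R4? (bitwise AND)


Register state trace:
  MOV R4, 200  → R4 = 200 (0b11001000)
  MOV R2, 163  → R2 = 163 (0b10100011)
  AND R4, R2  → R4 = 200 AND 163 = 128 (0b10000000)
Final: R4 = 128

128


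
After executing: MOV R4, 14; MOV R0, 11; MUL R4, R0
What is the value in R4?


Register state trace:
  MOV R4, 14  → R4 = 14
  MOV R0, 11  → R0 = 11
  MUL R4, R0  → R4 = 14 * 11 = 154
Final: R4 = 154

154


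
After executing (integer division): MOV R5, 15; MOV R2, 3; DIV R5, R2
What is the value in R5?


Register state trace:
  MOV R5, 15  → R5 = 15
  MOV R2, 3  → R2 = 3
  DIV R5, R2  → R5 = 15 // 3 = 5
Final: R5 = 5

5


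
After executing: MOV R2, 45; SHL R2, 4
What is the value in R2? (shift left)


Register state trace:
  MOV R2, 45  → R2 = 45
  SHL R2, 4  → R2 = 45 << 4 = 45 * 2^4 = 720
Final: R2 = 720

720


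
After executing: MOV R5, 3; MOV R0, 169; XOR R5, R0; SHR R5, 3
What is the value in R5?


Register state trace:
  MOV R5, 3  → R5 = 3 (0b00000011)
  MOV R0, 169  → R0 = 169 (0b10101001)
  XOR R5, R0  → R5 = 3 XOR 169 = 170 (0b10101010)
  SHR R5, 3  → R5 = 170 >> 3 = 21
Final: R5 = 21

21


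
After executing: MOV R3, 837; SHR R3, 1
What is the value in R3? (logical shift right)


Register state trace:
  MOV R3, 837  → R3 = 837
  SHR R3, 1  → R3 = 837 >> 1 = 837 // 2^1 = 418
Final: R3 = 418

418


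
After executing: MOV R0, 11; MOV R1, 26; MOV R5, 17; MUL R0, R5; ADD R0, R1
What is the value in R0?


Register state trace:
  MOV R0, 11  → R0 = 11
  MOV R1, 26  → R1 = 26
  MOV R5, 17  → R5 = 17
  MUL R0, R5  → R0 = 11 * 17 = 187
  ADD R0, R1  → R0 = 187 + 26 = 213
Final: R0 = 213

213


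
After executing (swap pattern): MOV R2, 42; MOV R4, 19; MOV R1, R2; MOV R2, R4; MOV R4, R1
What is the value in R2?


Register state trace (swap pattern):
  MOV R2, 42  → R2 = 42
  MOV R4, 19  → R4 = 19
  MOV R1, R2  → R1 = 42  (save R2)
  MOV R2, R4  → R2 = 19  (R2 gets R4's value)
  MOV R4, R1  → R4 = 42  (R4 gets saved value)
Final: R2 = 19

19


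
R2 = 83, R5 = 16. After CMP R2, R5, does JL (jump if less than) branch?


Trace:
  R2 = 83, R5 = 16
  CMP R2, R5  → compares 83 vs 16
  JL checks: is 83 less than 16?
  83 > 16, so condition is false
Branch taken: No

No


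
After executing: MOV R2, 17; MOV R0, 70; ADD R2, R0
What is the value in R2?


Register state trace:
  MOV R2, 17  → R2 = 17
  MOV R0, 70  → R0 = 70
  ADD R2, R0  → R2 = 17 + 70 = 87
Final: R2 = 87

87


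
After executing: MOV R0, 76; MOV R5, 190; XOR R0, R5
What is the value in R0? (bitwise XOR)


Register state trace:
  MOV R0, 76  → R0 = 76 (0b01001100)
  MOV R5, 190  → R5 = 190 (0b10111110)
  XOR R0, R5  → R0 = 76 XOR 190 = 242 (0b11110010)
Final: R0 = 242

242


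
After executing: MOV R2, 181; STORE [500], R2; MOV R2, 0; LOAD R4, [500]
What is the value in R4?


Register and memory trace:
  MOV R2, 181  → R2 = 181
  STORE [500], R2  → mem[500] = 181
  MOV R2, 0  → R2 = 0
  LOAD R4, [500]  → R4 = mem[500] = 181
Final: R4 = 181

181


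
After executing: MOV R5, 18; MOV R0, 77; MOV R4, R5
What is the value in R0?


Register state trace:
  MOV R5, 18  → R5 = 18
  MOV R0, 77  → R0 = 77
  MOV R4, R5  → R4 = 18
Final: R0 = 77

77


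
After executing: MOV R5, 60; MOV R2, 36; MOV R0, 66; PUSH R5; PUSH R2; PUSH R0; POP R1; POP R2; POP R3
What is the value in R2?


Stack trace (top is rightmost):
  MOV R5, 60  → R5 = 60
  MOV R2, 36  → R2 = 36
  MOV R0, 66  → R0 = 66
  PUSH R5  → stack: [60]
  PUSH R2  → stack: [60, 36]
  PUSH R0  → stack: [60, 36, 66]
  POP R1  → R1 = 66, stack: [60, 36]
  POP R2  → R2 = 36, stack: [60]
  POP R3  → R3 = 60, stack: []
Final: R2 = 36

36


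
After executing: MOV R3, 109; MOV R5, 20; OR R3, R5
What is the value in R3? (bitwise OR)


Register state trace:
  MOV R3, 109  → R3 = 109 (0b01101101)
  MOV R5, 20  → R5 = 20 (0b00010100)
  OR R3, R5   → R3 = 109 OR 20 = 125 (0b01111101)
Final: R3 = 125

125


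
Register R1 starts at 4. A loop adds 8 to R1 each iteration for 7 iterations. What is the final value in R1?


Starting value: R1 = 4
  Iter 1: R1 = 4 + 8 = 12
  Iter 2: R1 = 12 + 8 = 20
  Iter 3: R1 = 20 + 8 = 28
  Iter 4: R1 = 28 + 8 = 36
  Iter 5: R1 = 36 + 8 = 44
  Iter 6: R1 = 44 + 8 = 52
  Iter 7: R1 = 52 + 8 = 60
Final: R1 = 60

60


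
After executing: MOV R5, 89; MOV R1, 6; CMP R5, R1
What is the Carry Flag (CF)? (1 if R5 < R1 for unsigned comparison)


Register state trace:
  MOV R5, 89  → R5 = 89
  MOV R1, 6  → R1 = 6
  CMP R5, R1  → unsigned 89 - 6: no borrow
  89 >= 6, so CF = 0
CF = 0

0


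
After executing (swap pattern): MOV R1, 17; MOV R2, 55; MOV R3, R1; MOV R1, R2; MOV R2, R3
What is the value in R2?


Register state trace (swap pattern):
  MOV R1, 17  → R1 = 17
  MOV R2, 55  → R2 = 55
  MOV R3, R1  → R3 = 17  (save R1)
  MOV R1, R2  → R1 = 55  (R1 gets R2's value)
  MOV R2, R3  → R2 = 17  (R2 gets saved value)
Final: R2 = 17

17


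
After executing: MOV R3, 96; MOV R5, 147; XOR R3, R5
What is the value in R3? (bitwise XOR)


Register state trace:
  MOV R3, 96  → R3 = 96 (0b01100000)
  MOV R5, 147  → R5 = 147 (0b10010011)
  XOR R3, R5  → R3 = 96 XOR 147 = 243 (0b11110011)
Final: R3 = 243

243


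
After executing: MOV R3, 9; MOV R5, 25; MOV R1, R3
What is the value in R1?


Register state trace:
  MOV R3, 9  → R3 = 9
  MOV R5, 25  → R5 = 25
  MOV R1, R3  → R1 = 9
Final: R1 = 9

9


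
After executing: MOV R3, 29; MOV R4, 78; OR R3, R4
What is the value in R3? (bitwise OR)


Register state trace:
  MOV R3, 29  → R3 = 29 (0b00011101)
  MOV R4, 78  → R4 = 78 (0b01001110)
  OR R3, R4   → R3 = 29 OR 78 = 95 (0b01011111)
Final: R3 = 95

95


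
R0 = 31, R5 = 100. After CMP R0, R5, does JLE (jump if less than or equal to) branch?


Trace:
  R0 = 31, R5 = 100
  CMP R0, R5  → compares 31 vs 100
  JLE checks: is 31 less than or equal to 100?
  31 < 100, so condition is true
Branch taken: Yes

Yes


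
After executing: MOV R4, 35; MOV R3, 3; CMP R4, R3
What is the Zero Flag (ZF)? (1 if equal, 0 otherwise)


Register state trace:
  MOV R4, 35  → R4 = 35
  MOV R3, 3  → R3 = 3
  CMP R4, R3  → computes 35 - 3 = 32
  Result is nonzero, so values are not equal
ZF = 0

0


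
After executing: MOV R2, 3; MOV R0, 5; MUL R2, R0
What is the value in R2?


Register state trace:
  MOV R2, 3  → R2 = 3
  MOV R0, 5  → R0 = 5
  MUL R2, R0  → R2 = 3 * 5 = 15
Final: R2 = 15

15


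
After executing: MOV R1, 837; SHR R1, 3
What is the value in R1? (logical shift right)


Register state trace:
  MOV R1, 837  → R1 = 837
  SHR R1, 3  → R1 = 837 >> 3 = 837 // 2^3 = 104
Final: R1 = 104

104


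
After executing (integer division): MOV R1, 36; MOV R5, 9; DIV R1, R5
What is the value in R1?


Register state trace:
  MOV R1, 36  → R1 = 36
  MOV R5, 9  → R5 = 9
  DIV R1, R5  → R1 = 36 // 9 = 4
Final: R1 = 4

4


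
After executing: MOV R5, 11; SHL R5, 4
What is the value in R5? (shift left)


Register state trace:
  MOV R5, 11  → R5 = 11
  SHL R5, 4  → R5 = 11 << 4 = 11 * 2^4 = 176
Final: R5 = 176

176


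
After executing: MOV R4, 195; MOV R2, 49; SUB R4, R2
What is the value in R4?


Register state trace:
  MOV R4, 195  → R4 = 195
  MOV R2, 49  → R2 = 49
  SUB R4, R2  → R4 = 195 - 49 = 146
Final: R4 = 146

146


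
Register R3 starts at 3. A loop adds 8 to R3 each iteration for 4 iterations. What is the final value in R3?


Starting value: R3 = 3
  Iter 1: R3 = 3 + 8 = 11
  Iter 2: R3 = 11 + 8 = 19
  Iter 3: R3 = 19 + 8 = 27
  Iter 4: R3 = 27 + 8 = 35
Final: R3 = 35

35


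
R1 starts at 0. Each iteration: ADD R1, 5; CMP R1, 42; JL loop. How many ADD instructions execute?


Loop trace (R1 starts at 0, target 42, step 5):
  ADD #1: R1 = 0 + 5 = 5  → 5 < 42, loop
  ADD #2: R1 = 5 + 5 = 10  → 10 < 42, loop
  ADD #3: R1 = 10 + 5 = 15  → 15 < 42, loop
  ADD #4: R1 = 15 + 5 = 20  → 20 < 42, loop
  ADD #5: R1 = 20 + 5 = 25  → 25 < 42, loop
  ADD #6: R1 = 25 + 5 = 30  → 30 < 42, loop
  ADD #7: R1 = 30 + 5 = 35  → 35 < 42, loop
  ADD #8: R1 = 35 + 5 = 40  → 40 < 42, loop
  ADD #9: R1 = 40 + 5 = 45  → 45 >= 42, exit
Total ADD instructions: 9

9


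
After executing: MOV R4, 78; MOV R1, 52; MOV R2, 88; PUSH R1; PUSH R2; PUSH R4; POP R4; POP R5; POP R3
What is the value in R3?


Stack trace (top is rightmost):
  MOV R4, 78  → R4 = 78
  MOV R1, 52  → R1 = 52
  MOV R2, 88  → R2 = 88
  PUSH R1  → stack: [52]
  PUSH R2  → stack: [52, 88]
  PUSH R4  → stack: [52, 88, 78]
  POP R4  → R4 = 78, stack: [52, 88]
  POP R5  → R5 = 88, stack: [52]
  POP R3  → R3 = 52, stack: []
Final: R3 = 52

52


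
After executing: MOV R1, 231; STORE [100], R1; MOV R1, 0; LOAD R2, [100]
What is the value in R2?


Register and memory trace:
  MOV R1, 231  → R1 = 231
  STORE [100], R1  → mem[100] = 231
  MOV R1, 0  → R1 = 0
  LOAD R2, [100]  → R2 = mem[100] = 231
Final: R2 = 231

231


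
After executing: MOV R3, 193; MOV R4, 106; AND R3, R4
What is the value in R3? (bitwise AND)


Register state trace:
  MOV R3, 193  → R3 = 193 (0b11000001)
  MOV R4, 106  → R4 = 106 (0b01101010)
  AND R3, R4  → R3 = 193 AND 106 = 64 (0b01000000)
Final: R3 = 64

64


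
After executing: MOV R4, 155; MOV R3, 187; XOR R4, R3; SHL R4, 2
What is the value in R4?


Register state trace:
  MOV R4, 155  → R4 = 155 (0b10011011)
  MOV R3, 187  → R3 = 187 (0b10111011)
  XOR R4, R3  → R4 = 155 XOR 187 = 32 (0b00100000)
  SHL R4, 2  → R4 = 32 << 2 = 128
Final: R4 = 128

128


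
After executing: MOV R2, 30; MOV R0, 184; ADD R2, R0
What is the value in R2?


Register state trace:
  MOV R2, 30  → R2 = 30
  MOV R0, 184  → R0 = 184
  ADD R2, R0  → R2 = 30 + 184 = 214
Final: R2 = 214

214


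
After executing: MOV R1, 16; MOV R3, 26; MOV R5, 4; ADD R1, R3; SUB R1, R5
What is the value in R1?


Register state trace:
  MOV R1, 16  → R1 = 16
  MOV R3, 26  → R3 = 26
  MOV R5, 4  → R5 = 4
  ADD R1, R3  → R1 = 16 + 26 = 42
  SUB R1, R5  → R1 = 42 - 4 = 38
Final: R1 = 38

38


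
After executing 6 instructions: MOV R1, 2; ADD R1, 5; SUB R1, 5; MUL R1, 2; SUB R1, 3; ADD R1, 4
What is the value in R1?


Register state trace:
  MOV R1, 2  → R1 = 2
  ADD R1, 5  → R1 = 2 + 5 = 7
  SUB R1, 5  → R1 = 7 - 5 = 2
  MUL R1, 2  → R1 = 2 * 2 = 4
  SUB R1, 3  → R1 = 4 - 3 = 1
  ADD R1, 4  → R1 = 1 + 4 = 5
Final: R1 = 5

5


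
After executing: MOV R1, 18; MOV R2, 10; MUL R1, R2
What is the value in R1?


Register state trace:
  MOV R1, 18  → R1 = 18
  MOV R2, 10  → R2 = 10
  MUL R1, R2  → R1 = 18 * 10 = 180
Final: R1 = 180

180


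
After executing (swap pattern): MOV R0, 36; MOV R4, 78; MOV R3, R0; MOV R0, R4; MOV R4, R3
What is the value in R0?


Register state trace (swap pattern):
  MOV R0, 36  → R0 = 36
  MOV R4, 78  → R4 = 78
  MOV R3, R0  → R3 = 36  (save R0)
  MOV R0, R4  → R0 = 78  (R0 gets R4's value)
  MOV R4, R3  → R4 = 36  (R4 gets saved value)
Final: R0 = 78

78


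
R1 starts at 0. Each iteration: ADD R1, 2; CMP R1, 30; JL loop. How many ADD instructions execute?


Loop trace (R1 starts at 0, target 30, step 2):
  ADD #1: R1 = 0 + 2 = 2  → 2 < 30, loop
  ADD #2: R1 = 2 + 2 = 4  → 4 < 30, loop
  ADD #3: R1 = 4 + 2 = 6  → 6 < 30, loop
  ADD #4: R1 = 6 + 2 = 8  → 8 < 30, loop
  ADD #5: R1 = 8 + 2 = 10  → 10 < 30, loop
  ADD #6: R1 = 10 + 2 = 12  → 12 < 30, loop
  ADD #7: R1 = 12 + 2 = 14  → 14 < 30, loop
  ADD #8: R1 = 14 + 2 = 16  → 16 < 30, loop
  ADD #9: R1 = 16 + 2 = 18  → 18 < 30, loop
  ADD #10: R1 = 18 + 2 = 20  → 20 < 30, loop
  ADD #11: R1 = 20 + 2 = 22  → 22 < 30, loop
  ADD #12: R1 = 22 + 2 = 24  → 24 < 30, loop
  ADD #13: R1 = 24 + 2 = 26  → 26 < 30, loop
  ADD #14: R1 = 26 + 2 = 28  → 28 < 30, loop
  ADD #15: R1 = 28 + 2 = 30  → 30 >= 30, exit
Total ADD instructions: 15

15


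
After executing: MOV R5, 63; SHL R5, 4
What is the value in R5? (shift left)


Register state trace:
  MOV R5, 63  → R5 = 63
  SHL R5, 4  → R5 = 63 << 4 = 63 * 2^4 = 1008
Final: R5 = 1008

1008


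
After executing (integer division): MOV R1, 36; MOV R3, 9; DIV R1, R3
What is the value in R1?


Register state trace:
  MOV R1, 36  → R1 = 36
  MOV R3, 9  → R3 = 9
  DIV R1, R3  → R1 = 36 // 9 = 4
Final: R1 = 4

4


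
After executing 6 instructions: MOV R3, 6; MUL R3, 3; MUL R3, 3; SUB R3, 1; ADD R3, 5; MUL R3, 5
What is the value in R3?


Register state trace:
  MOV R3, 6  → R3 = 6
  MUL R3, 3  → R3 = 6 * 3 = 18
  MUL R3, 3  → R3 = 18 * 3 = 54
  SUB R3, 1  → R3 = 54 - 1 = 53
  ADD R3, 5  → R3 = 53 + 5 = 58
  MUL R3, 5  → R3 = 58 * 5 = 290
Final: R3 = 290

290


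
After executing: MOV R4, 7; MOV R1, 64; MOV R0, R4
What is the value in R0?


Register state trace:
  MOV R4, 7  → R4 = 7
  MOV R1, 64  → R1 = 64
  MOV R0, R4  → R0 = 7
Final: R0 = 7

7


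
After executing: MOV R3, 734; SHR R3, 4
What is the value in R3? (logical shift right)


Register state trace:
  MOV R3, 734  → R3 = 734
  SHR R3, 4  → R3 = 734 >> 4 = 734 // 2^4 = 45
Final: R3 = 45

45


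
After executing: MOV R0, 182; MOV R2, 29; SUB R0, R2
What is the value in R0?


Register state trace:
  MOV R0, 182  → R0 = 182
  MOV R2, 29  → R2 = 29
  SUB R0, R2  → R0 = 182 - 29 = 153
Final: R0 = 153

153


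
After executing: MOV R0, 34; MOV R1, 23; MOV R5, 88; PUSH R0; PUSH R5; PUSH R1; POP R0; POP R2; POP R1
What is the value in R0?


Stack trace (top is rightmost):
  MOV R0, 34  → R0 = 34
  MOV R1, 23  → R1 = 23
  MOV R5, 88  → R5 = 88
  PUSH R0  → stack: [34]
  PUSH R5  → stack: [34, 88]
  PUSH R1  → stack: [34, 88, 23]
  POP R0  → R0 = 23, stack: [34, 88]
  POP R2  → R2 = 88, stack: [34]
  POP R1  → R1 = 34, stack: []
Final: R0 = 23

23


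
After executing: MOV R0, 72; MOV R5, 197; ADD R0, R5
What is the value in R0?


Register state trace:
  MOV R0, 72  → R0 = 72
  MOV R5, 197  → R5 = 197
  ADD R0, R5  → R0 = 72 + 197 = 269
Final: R0 = 269

269


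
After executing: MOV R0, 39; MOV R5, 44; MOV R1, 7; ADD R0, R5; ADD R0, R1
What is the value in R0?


Register state trace:
  MOV R0, 39  → R0 = 39
  MOV R5, 44  → R5 = 44
  MOV R1, 7  → R1 = 7
  ADD R0, R5  → R0 = 39 + 44 = 83
  ADD R0, R1  → R0 = 83 + 7 = 90
Final: R0 = 90

90


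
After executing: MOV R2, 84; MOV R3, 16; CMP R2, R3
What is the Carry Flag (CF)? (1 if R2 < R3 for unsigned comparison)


Register state trace:
  MOV R2, 84  → R2 = 84
  MOV R3, 16  → R3 = 16
  CMP R2, R3  → unsigned 84 - 16: no borrow
  84 >= 16, so CF = 0
CF = 0

0


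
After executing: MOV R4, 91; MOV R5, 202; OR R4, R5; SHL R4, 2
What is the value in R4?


Register state trace:
  MOV R4, 91  → R4 = 91 (0b01011011)
  MOV R5, 202  → R5 = 202 (0b11001010)
  OR R4, R5  → R4 = 91 OR 202 = 219 (0b11011011)
  SHL R4, 2  → R4 = 219 << 2 = 876
Final: R4 = 876

876


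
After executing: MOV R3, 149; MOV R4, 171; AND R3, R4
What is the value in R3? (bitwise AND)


Register state trace:
  MOV R3, 149  → R3 = 149 (0b10010101)
  MOV R4, 171  → R4 = 171 (0b10101011)
  AND R3, R4  → R3 = 149 AND 171 = 129 (0b10000001)
Final: R3 = 129

129


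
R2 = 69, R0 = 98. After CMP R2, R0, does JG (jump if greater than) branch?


Trace:
  R2 = 69, R0 = 98
  CMP R2, R0  → compares 69 vs 98
  JG checks: is 69 greater than 98?
  69 < 98, so condition is false
Branch taken: No

No


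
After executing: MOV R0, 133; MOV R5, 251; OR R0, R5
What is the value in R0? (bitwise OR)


Register state trace:
  MOV R0, 133  → R0 = 133 (0b10000101)
  MOV R5, 251  → R5 = 251 (0b11111011)
  OR R0, R5   → R0 = 133 OR 251 = 255 (0b11111111)
Final: R0 = 255

255


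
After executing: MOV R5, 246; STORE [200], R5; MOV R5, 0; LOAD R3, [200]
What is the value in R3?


Register and memory trace:
  MOV R5, 246  → R5 = 246
  STORE [200], R5  → mem[200] = 246
  MOV R5, 0  → R5 = 0
  LOAD R3, [200]  → R3 = mem[200] = 246
Final: R3 = 246

246


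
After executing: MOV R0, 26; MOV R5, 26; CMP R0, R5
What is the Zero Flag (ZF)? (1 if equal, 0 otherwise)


Register state trace:
  MOV R0, 26  → R0 = 26
  MOV R5, 26  → R5 = 26
  CMP R0, R5  → computes 26 - 26 = 0
  Result is zero, so values are equal
ZF = 1

1


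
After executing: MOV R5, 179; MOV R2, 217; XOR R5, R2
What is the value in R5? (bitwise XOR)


Register state trace:
  MOV R5, 179  → R5 = 179 (0b10110011)
  MOV R2, 217  → R2 = 217 (0b11011001)
  XOR R5, R2  → R5 = 179 XOR 217 = 106 (0b01101010)
Final: R5 = 106

106


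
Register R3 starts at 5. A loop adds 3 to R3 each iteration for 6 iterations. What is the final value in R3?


Starting value: R3 = 5
  Iter 1: R3 = 5 + 3 = 8
  Iter 2: R3 = 8 + 3 = 11
  Iter 3: R3 = 11 + 3 = 14
  Iter 4: R3 = 14 + 3 = 17
  Iter 5: R3 = 17 + 3 = 20
  Iter 6: R3 = 20 + 3 = 23
Final: R3 = 23

23


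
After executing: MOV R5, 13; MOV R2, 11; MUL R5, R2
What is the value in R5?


Register state trace:
  MOV R5, 13  → R5 = 13
  MOV R2, 11  → R2 = 11
  MUL R5, R2  → R5 = 13 * 11 = 143
Final: R5 = 143

143


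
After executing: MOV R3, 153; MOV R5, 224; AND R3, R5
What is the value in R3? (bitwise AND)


Register state trace:
  MOV R3, 153  → R3 = 153 (0b10011001)
  MOV R5, 224  → R5 = 224 (0b11100000)
  AND R3, R5  → R3 = 153 AND 224 = 128 (0b10000000)
Final: R3 = 128

128


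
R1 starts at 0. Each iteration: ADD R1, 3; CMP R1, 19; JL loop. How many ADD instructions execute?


Loop trace (R1 starts at 0, target 19, step 3):
  ADD #1: R1 = 0 + 3 = 3  → 3 < 19, loop
  ADD #2: R1 = 3 + 3 = 6  → 6 < 19, loop
  ADD #3: R1 = 6 + 3 = 9  → 9 < 19, loop
  ADD #4: R1 = 9 + 3 = 12  → 12 < 19, loop
  ADD #5: R1 = 12 + 3 = 15  → 15 < 19, loop
  ADD #6: R1 = 15 + 3 = 18  → 18 < 19, loop
  ADD #7: R1 = 18 + 3 = 21  → 21 >= 19, exit
Total ADD instructions: 7

7


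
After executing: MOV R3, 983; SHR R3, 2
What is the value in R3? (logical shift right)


Register state trace:
  MOV R3, 983  → R3 = 983
  SHR R3, 2  → R3 = 983 >> 2 = 983 // 2^2 = 245
Final: R3 = 245

245


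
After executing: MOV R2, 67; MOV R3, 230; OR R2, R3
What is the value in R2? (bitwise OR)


Register state trace:
  MOV R2, 67  → R2 = 67 (0b01000011)
  MOV R3, 230  → R3 = 230 (0b11100110)
  OR R2, R3   → R2 = 67 OR 230 = 231 (0b11100111)
Final: R2 = 231

231


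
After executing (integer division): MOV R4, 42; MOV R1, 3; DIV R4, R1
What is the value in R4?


Register state trace:
  MOV R4, 42  → R4 = 42
  MOV R1, 3  → R1 = 3
  DIV R4, R1  → R4 = 42 // 3 = 14
Final: R4 = 14

14


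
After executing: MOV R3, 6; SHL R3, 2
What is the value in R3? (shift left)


Register state trace:
  MOV R3, 6  → R3 = 6
  SHL R3, 2  → R3 = 6 << 2 = 6 * 2^2 = 24
Final: R3 = 24

24


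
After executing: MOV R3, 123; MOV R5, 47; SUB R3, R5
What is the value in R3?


Register state trace:
  MOV R3, 123  → R3 = 123
  MOV R5, 47  → R5 = 47
  SUB R3, R5  → R3 = 123 - 47 = 76
Final: R3 = 76

76


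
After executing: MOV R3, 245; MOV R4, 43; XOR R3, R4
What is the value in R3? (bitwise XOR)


Register state trace:
  MOV R3, 245  → R3 = 245 (0b11110101)
  MOV R4, 43  → R4 = 43 (0b00101011)
  XOR R3, R4  → R3 = 245 XOR 43 = 222 (0b11011110)
Final: R3 = 222

222


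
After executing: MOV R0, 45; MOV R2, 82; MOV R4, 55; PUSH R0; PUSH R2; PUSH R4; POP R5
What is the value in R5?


Stack trace (top is rightmost):
  MOV R0, 45  → R0 = 45
  MOV R2, 82  → R2 = 82
  MOV R4, 55  → R4 = 55
  PUSH R0  → stack: [45]
  PUSH R2  → stack: [45, 82]
  PUSH R4  → stack: [45, 82, 55]
  POP R5  → R5 = 55, stack: [45, 82]
Final: R5 = 55

55


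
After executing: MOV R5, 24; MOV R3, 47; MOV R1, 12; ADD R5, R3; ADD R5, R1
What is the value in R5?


Register state trace:
  MOV R5, 24  → R5 = 24
  MOV R3, 47  → R3 = 47
  MOV R1, 12  → R1 = 12
  ADD R5, R3  → R5 = 24 + 47 = 71
  ADD R5, R1  → R5 = 71 + 12 = 83
Final: R5 = 83

83


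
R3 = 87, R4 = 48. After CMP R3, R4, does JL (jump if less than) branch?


Trace:
  R3 = 87, R4 = 48
  CMP R3, R4  → compares 87 vs 48
  JL checks: is 87 less than 48?
  87 > 48, so condition is false
Branch taken: No

No


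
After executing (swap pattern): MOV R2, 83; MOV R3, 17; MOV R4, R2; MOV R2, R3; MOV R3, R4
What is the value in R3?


Register state trace (swap pattern):
  MOV R2, 83  → R2 = 83
  MOV R3, 17  → R3 = 17
  MOV R4, R2  → R4 = 83  (save R2)
  MOV R2, R3  → R2 = 17  (R2 gets R3's value)
  MOV R3, R4  → R3 = 83  (R3 gets saved value)
Final: R3 = 83

83


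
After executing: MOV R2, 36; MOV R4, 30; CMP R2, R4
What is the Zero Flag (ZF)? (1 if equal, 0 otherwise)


Register state trace:
  MOV R2, 36  → R2 = 36
  MOV R4, 30  → R4 = 30
  CMP R2, R4  → computes 36 - 30 = 6
  Result is nonzero, so values are not equal
ZF = 0

0


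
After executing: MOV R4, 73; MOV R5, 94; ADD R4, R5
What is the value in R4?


Register state trace:
  MOV R4, 73  → R4 = 73
  MOV R5, 94  → R5 = 94
  ADD R4, R5  → R4 = 73 + 94 = 167
Final: R4 = 167

167


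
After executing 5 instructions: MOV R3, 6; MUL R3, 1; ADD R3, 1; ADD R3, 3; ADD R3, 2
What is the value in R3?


Register state trace:
  MOV R3, 6  → R3 = 6
  MUL R3, 1  → R3 = 6 * 1 = 6
  ADD R3, 1  → R3 = 6 + 1 = 7
  ADD R3, 3  → R3 = 7 + 3 = 10
  ADD R3, 2  → R3 = 10 + 2 = 12
Final: R3 = 12

12


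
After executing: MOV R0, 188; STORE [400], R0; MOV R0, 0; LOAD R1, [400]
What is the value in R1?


Register and memory trace:
  MOV R0, 188  → R0 = 188
  STORE [400], R0  → mem[400] = 188
  MOV R0, 0  → R0 = 0
  LOAD R1, [400]  → R1 = mem[400] = 188
Final: R1 = 188

188


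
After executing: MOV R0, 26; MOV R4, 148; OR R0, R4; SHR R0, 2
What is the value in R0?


Register state trace:
  MOV R0, 26  → R0 = 26 (0b00011010)
  MOV R4, 148  → R4 = 148 (0b10010100)
  OR R0, R4  → R0 = 26 OR 148 = 158 (0b10011110)
  SHR R0, 2  → R0 = 158 >> 2 = 39
Final: R0 = 39

39


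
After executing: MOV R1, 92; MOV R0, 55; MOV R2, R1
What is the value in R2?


Register state trace:
  MOV R1, 92  → R1 = 92
  MOV R0, 55  → R0 = 55
  MOV R2, R1  → R2 = 92
Final: R2 = 92

92


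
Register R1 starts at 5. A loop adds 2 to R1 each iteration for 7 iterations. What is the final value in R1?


Starting value: R1 = 5
  Iter 1: R1 = 5 + 2 = 7
  Iter 2: R1 = 7 + 2 = 9
  Iter 3: R1 = 9 + 2 = 11
  Iter 4: R1 = 11 + 2 = 13
  Iter 5: R1 = 13 + 2 = 15
  Iter 6: R1 = 15 + 2 = 17
  Iter 7: R1 = 17 + 2 = 19
Final: R1 = 19

19


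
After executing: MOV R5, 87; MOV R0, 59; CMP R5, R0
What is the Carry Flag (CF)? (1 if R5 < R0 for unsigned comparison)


Register state trace:
  MOV R5, 87  → R5 = 87
  MOV R0, 59  → R0 = 59
  CMP R5, R0  → unsigned 87 - 59: no borrow
  87 >= 59, so CF = 0
CF = 0

0


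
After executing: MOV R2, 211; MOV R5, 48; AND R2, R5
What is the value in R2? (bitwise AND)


Register state trace:
  MOV R2, 211  → R2 = 211 (0b11010011)
  MOV R5, 48  → R5 = 48 (0b00110000)
  AND R2, R5  → R2 = 211 AND 48 = 16 (0b00010000)
Final: R2 = 16

16


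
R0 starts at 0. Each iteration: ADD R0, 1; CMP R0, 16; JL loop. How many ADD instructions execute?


Loop trace (R0 starts at 0, target 16, step 1):
  ADD #1: R0 = 0 + 1 = 1  → 1 < 16, loop
  ADD #2: R0 = 1 + 1 = 2  → 2 < 16, loop
  ADD #3: R0 = 2 + 1 = 3  → 3 < 16, loop
  ADD #4: R0 = 3 + 1 = 4  → 4 < 16, loop
  ADD #5: R0 = 4 + 1 = 5  → 5 < 16, loop
  ADD #6: R0 = 5 + 1 = 6  → 6 < 16, loop
  ADD #7: R0 = 6 + 1 = 7  → 7 < 16, loop
  ADD #8: R0 = 7 + 1 = 8  → 8 < 16, loop
  ADD #9: R0 = 8 + 1 = 9  → 9 < 16, loop
  ADD #10: R0 = 9 + 1 = 10  → 10 < 16, loop
  ADD #11: R0 = 10 + 1 = 11  → 11 < 16, loop
  ADD #12: R0 = 11 + 1 = 12  → 12 < 16, loop
  ADD #13: R0 = 12 + 1 = 13  → 13 < 16, loop
  ADD #14: R0 = 13 + 1 = 14  → 14 < 16, loop
  ADD #15: R0 = 14 + 1 = 15  → 15 < 16, loop
  ADD #16: R0 = 15 + 1 = 16  → 16 >= 16, exit
Total ADD instructions: 16

16


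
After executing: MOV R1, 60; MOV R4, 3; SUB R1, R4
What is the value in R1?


Register state trace:
  MOV R1, 60  → R1 = 60
  MOV R4, 3  → R4 = 3
  SUB R1, R4  → R1 = 60 - 3 = 57
Final: R1 = 57

57


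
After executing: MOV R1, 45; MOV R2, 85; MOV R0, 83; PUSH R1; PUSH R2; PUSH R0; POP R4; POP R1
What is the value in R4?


Stack trace (top is rightmost):
  MOV R1, 45  → R1 = 45
  MOV R2, 85  → R2 = 85
  MOV R0, 83  → R0 = 83
  PUSH R1  → stack: [45]
  PUSH R2  → stack: [45, 85]
  PUSH R0  → stack: [45, 85, 83]
  POP R4  → R4 = 83, stack: [45, 85]
  POP R1  → R1 = 85, stack: [45]
Final: R4 = 83

83


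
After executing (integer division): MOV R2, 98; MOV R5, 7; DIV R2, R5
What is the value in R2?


Register state trace:
  MOV R2, 98  → R2 = 98
  MOV R5, 7  → R5 = 7
  DIV R2, R5  → R2 = 98 // 7 = 14
Final: R2 = 14

14


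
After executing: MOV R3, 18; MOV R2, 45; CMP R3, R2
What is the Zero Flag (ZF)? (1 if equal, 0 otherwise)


Register state trace:
  MOV R3, 18  → R3 = 18
  MOV R2, 45  → R2 = 45
  CMP R3, R2  → computes 18 - 45 = -27
  Result is nonzero, so values are not equal
ZF = 0

0


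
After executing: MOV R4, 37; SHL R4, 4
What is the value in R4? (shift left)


Register state trace:
  MOV R4, 37  → R4 = 37
  SHL R4, 4  → R4 = 37 << 4 = 37 * 2^4 = 592
Final: R4 = 592

592


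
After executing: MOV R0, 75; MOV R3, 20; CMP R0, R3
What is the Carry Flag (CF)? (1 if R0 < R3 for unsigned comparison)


Register state trace:
  MOV R0, 75  → R0 = 75
  MOV R3, 20  → R3 = 20
  CMP R0, R3  → unsigned 75 - 20: no borrow
  75 >= 20, so CF = 0
CF = 0

0


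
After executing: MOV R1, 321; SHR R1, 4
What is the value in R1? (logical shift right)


Register state trace:
  MOV R1, 321  → R1 = 321
  SHR R1, 4  → R1 = 321 >> 4 = 321 // 2^4 = 20
Final: R1 = 20

20


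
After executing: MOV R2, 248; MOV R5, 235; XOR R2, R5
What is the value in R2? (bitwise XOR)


Register state trace:
  MOV R2, 248  → R2 = 248 (0b11111000)
  MOV R5, 235  → R5 = 235 (0b11101011)
  XOR R2, R5  → R2 = 248 XOR 235 = 19 (0b00010011)
Final: R2 = 19

19


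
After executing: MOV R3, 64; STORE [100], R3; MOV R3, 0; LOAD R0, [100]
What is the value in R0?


Register and memory trace:
  MOV R3, 64  → R3 = 64
  STORE [100], R3  → mem[100] = 64
  MOV R3, 0  → R3 = 0
  LOAD R0, [100]  → R0 = mem[100] = 64
Final: R0 = 64

64


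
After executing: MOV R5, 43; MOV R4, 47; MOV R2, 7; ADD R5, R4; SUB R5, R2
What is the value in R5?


Register state trace:
  MOV R5, 43  → R5 = 43
  MOV R4, 47  → R4 = 47
  MOV R2, 7  → R2 = 7
  ADD R5, R4  → R5 = 43 + 47 = 90
  SUB R5, R2  → R5 = 90 - 7 = 83
Final: R5 = 83

83


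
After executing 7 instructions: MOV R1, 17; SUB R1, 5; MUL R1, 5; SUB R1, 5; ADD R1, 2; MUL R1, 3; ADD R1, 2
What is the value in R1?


Register state trace:
  MOV R1, 17  → R1 = 17
  SUB R1, 5  → R1 = 17 - 5 = 12
  MUL R1, 5  → R1 = 12 * 5 = 60
  SUB R1, 5  → R1 = 60 - 5 = 55
  ADD R1, 2  → R1 = 55 + 2 = 57
  MUL R1, 3  → R1 = 57 * 3 = 171
  ADD R1, 2  → R1 = 171 + 2 = 173
Final: R1 = 173

173


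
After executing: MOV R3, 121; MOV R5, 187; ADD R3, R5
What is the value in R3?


Register state trace:
  MOV R3, 121  → R3 = 121
  MOV R5, 187  → R5 = 187
  ADD R3, R5  → R3 = 121 + 187 = 308
Final: R3 = 308

308


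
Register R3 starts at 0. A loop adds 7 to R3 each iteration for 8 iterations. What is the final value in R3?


Starting value: R3 = 0
  Iter 1: R3 = 0 + 7 = 7
  Iter 2: R3 = 7 + 7 = 14
  Iter 3: R3 = 14 + 7 = 21
  Iter 4: R3 = 21 + 7 = 28
  Iter 5: R3 = 28 + 7 = 35
  Iter 6: R3 = 35 + 7 = 42
  Iter 7: R3 = 42 + 7 = 49
  Iter 8: R3 = 49 + 7 = 56
Final: R3 = 56

56


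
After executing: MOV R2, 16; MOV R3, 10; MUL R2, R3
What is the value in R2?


Register state trace:
  MOV R2, 16  → R2 = 16
  MOV R3, 10  → R3 = 10
  MUL R2, R3  → R2 = 16 * 10 = 160
Final: R2 = 160

160


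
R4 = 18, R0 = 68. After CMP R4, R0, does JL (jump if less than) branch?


Trace:
  R4 = 18, R0 = 68
  CMP R4, R0  → compares 18 vs 68
  JL checks: is 18 less than 68?
  18 < 68, so condition is true
Branch taken: Yes

Yes


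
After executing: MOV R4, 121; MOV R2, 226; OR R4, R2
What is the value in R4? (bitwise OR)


Register state trace:
  MOV R4, 121  → R4 = 121 (0b01111001)
  MOV R2, 226  → R2 = 226 (0b11100010)
  OR R4, R2   → R4 = 121 OR 226 = 251 (0b11111011)
Final: R4 = 251

251


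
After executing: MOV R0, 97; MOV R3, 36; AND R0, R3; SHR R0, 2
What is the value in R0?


Register state trace:
  MOV R0, 97  → R0 = 97 (0b01100001)
  MOV R3, 36  → R3 = 36 (0b00100100)
  AND R0, R3  → R0 = 97 AND 36 = 32 (0b00100000)
  SHR R0, 2  → R0 = 32 >> 2 = 8
Final: R0 = 8

8


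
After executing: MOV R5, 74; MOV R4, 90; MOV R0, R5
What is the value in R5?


Register state trace:
  MOV R5, 74  → R5 = 74
  MOV R4, 90  → R4 = 90
  MOV R0, R5  → R0 = 74
Final: R5 = 74

74


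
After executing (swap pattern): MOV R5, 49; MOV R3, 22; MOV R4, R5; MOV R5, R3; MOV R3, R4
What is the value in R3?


Register state trace (swap pattern):
  MOV R5, 49  → R5 = 49
  MOV R3, 22  → R3 = 22
  MOV R4, R5  → R4 = 49  (save R5)
  MOV R5, R3  → R5 = 22  (R5 gets R3's value)
  MOV R3, R4  → R3 = 49  (R3 gets saved value)
Final: R3 = 49

49


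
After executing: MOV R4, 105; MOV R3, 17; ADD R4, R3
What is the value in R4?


Register state trace:
  MOV R4, 105  → R4 = 105
  MOV R3, 17  → R3 = 17
  ADD R4, R3  → R4 = 105 + 17 = 122
Final: R4 = 122

122


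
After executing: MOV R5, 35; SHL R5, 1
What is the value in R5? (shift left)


Register state trace:
  MOV R5, 35  → R5 = 35
  SHL R5, 1  → R5 = 35 << 1 = 35 * 2^1 = 70
Final: R5 = 70

70


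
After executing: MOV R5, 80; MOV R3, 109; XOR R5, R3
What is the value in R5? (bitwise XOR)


Register state trace:
  MOV R5, 80  → R5 = 80 (0b01010000)
  MOV R3, 109  → R3 = 109 (0b01101101)
  XOR R5, R3  → R5 = 80 XOR 109 = 61 (0b00111101)
Final: R5 = 61

61


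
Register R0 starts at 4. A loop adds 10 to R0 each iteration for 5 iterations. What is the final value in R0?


Starting value: R0 = 4
  Iter 1: R0 = 4 + 10 = 14
  Iter 2: R0 = 14 + 10 = 24
  Iter 3: R0 = 24 + 10 = 34
  Iter 4: R0 = 34 + 10 = 44
  Iter 5: R0 = 44 + 10 = 54
Final: R0 = 54

54


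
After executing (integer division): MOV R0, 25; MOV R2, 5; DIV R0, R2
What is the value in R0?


Register state trace:
  MOV R0, 25  → R0 = 25
  MOV R2, 5  → R2 = 5
  DIV R0, R2  → R0 = 25 // 5 = 5
Final: R0 = 5

5


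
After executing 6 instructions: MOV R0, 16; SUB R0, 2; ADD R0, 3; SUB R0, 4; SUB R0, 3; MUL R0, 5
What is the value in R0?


Register state trace:
  MOV R0, 16  → R0 = 16
  SUB R0, 2  → R0 = 16 - 2 = 14
  ADD R0, 3  → R0 = 14 + 3 = 17
  SUB R0, 4  → R0 = 17 - 4 = 13
  SUB R0, 3  → R0 = 13 - 3 = 10
  MUL R0, 5  → R0 = 10 * 5 = 50
Final: R0 = 50

50


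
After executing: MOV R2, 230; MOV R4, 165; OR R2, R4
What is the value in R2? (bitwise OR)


Register state trace:
  MOV R2, 230  → R2 = 230 (0b11100110)
  MOV R4, 165  → R4 = 165 (0b10100101)
  OR R2, R4   → R2 = 230 OR 165 = 231 (0b11100111)
Final: R2 = 231

231


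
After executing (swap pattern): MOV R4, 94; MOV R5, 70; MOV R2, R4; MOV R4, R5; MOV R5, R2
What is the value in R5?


Register state trace (swap pattern):
  MOV R4, 94  → R4 = 94
  MOV R5, 70  → R5 = 70
  MOV R2, R4  → R2 = 94  (save R4)
  MOV R4, R5  → R4 = 70  (R4 gets R5's value)
  MOV R5, R2  → R5 = 94  (R5 gets saved value)
Final: R5 = 94

94


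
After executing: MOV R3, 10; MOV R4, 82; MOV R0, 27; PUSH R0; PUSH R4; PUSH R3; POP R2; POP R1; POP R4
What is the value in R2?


Stack trace (top is rightmost):
  MOV R3, 10  → R3 = 10
  MOV R4, 82  → R4 = 82
  MOV R0, 27  → R0 = 27
  PUSH R0  → stack: [27]
  PUSH R4  → stack: [27, 82]
  PUSH R3  → stack: [27, 82, 10]
  POP R2  → R2 = 10, stack: [27, 82]
  POP R1  → R1 = 82, stack: [27]
  POP R4  → R4 = 27, stack: []
Final: R2 = 10

10


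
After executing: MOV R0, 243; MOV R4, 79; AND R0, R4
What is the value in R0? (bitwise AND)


Register state trace:
  MOV R0, 243  → R0 = 243 (0b11110011)
  MOV R4, 79  → R4 = 79 (0b01001111)
  AND R0, R4  → R0 = 243 AND 79 = 67 (0b01000011)
Final: R0 = 67

67


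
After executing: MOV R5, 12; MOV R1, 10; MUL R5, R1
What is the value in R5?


Register state trace:
  MOV R5, 12  → R5 = 12
  MOV R1, 10  → R1 = 10
  MUL R5, R1  → R5 = 12 * 10 = 120
Final: R5 = 120

120
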